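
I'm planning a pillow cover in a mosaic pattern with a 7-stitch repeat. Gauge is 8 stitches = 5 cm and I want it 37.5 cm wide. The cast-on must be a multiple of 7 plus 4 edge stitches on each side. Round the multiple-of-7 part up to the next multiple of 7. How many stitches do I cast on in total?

8 / 5 = 1.6 sts per cm.
37.5 × 1.6 = 60.00 sts.
Less 8 edge sts → 52.00 for the repeat.
Next multiple of 7: 56.
Add back 8 edge sts → 64.

64 stitches.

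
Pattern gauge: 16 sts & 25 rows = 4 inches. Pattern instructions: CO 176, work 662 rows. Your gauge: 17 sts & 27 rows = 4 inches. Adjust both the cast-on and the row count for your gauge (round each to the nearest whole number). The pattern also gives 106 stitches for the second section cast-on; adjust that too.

Cast on 187 stitches; work 715 rows; second section cast-on 113 stitches.

Stitches: 176 × 17/16 = 187.00 → 187.
Rows: 662 × 27/25 = 714.96 → 715.
second section cast-on: 106 × 17/16 = 112.62 → 113.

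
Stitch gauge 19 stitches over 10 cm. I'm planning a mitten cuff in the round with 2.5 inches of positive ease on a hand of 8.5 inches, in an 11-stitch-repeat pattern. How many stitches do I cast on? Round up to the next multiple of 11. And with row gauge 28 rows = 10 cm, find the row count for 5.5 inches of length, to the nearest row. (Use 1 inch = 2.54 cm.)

Finished = 8.5 + 2.5 = 11 inches.
11 inches × 2.54 = 27.94 cm.
19/10 = 1.9 sts per cm; 27.94 × 1.9 = 53.09 sts.
Next multiple of 11 → 55.
5.5 inches = 13.97 cm; × 2.8 = 39.12 → 39 rows.

Cast on 55 stitches; work 39 rows.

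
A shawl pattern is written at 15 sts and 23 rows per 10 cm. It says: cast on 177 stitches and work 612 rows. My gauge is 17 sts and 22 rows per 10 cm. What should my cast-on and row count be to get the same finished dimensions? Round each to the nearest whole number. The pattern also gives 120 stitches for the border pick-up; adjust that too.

Stitches: 177 × 17/15 = 200.60 → 201.
Rows: 612 × 22/23 = 585.39 → 585.
border pick-up: 120 × 17/15 = 136.00 → 136.

Cast on 201 stitches; work 585 rows; border pick-up 136 stitches.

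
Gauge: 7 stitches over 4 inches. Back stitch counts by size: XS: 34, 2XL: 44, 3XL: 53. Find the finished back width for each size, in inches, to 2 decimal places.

XS 19.43 inches; 2XL 25.14 inches; 3XL 30.29 inches.

7/4 = 1.75 sts per in.
XS: 34 / 1.75 = 19.429 → 19.43 in.
2XL: 44 / 1.75 = 25.143 → 25.14 in.
3XL: 53 / 1.75 = 30.286 → 30.29 in.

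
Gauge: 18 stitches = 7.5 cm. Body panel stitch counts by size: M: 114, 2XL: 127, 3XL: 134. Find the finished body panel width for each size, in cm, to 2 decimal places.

M 47.50 cm; 2XL 52.92 cm; 3XL 55.83 cm.

18/7.5 = 2.4 sts per cm.
M: 114 / 2.4 = 47.500 → 47.50 cm.
2XL: 127 / 2.4 = 52.917 → 52.92 cm.
3XL: 134 / 2.4 = 55.833 → 55.83 cm.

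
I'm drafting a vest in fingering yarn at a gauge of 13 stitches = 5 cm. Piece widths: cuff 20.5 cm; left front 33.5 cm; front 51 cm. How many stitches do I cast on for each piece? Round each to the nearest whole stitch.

Rate = 13/5 = 2.6 sts per cm.
cuff: 20.5 × 2.6 = 53.30 → 53.
left front: 33.5 × 2.6 = 87.10 → 87.
front: 51 × 2.6 = 132.60 → 133.

cuff 53; left front 87; front 133.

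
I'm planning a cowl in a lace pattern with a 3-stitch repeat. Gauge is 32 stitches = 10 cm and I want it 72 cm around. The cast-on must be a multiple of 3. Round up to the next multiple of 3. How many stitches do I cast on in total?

CO 231 sts.

32 / 10 = 3.2 sts per cm.
72 × 3.2 = 230.40 sts.
Next multiple of 3: 231.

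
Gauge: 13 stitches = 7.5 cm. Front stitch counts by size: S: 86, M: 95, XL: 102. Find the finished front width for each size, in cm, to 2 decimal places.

13/7.5 = 1.733 sts per cm.
S: 86 / 1.733 = 49.615 → 49.62 cm.
M: 95 / 1.733 = 54.808 → 54.81 cm.
XL: 102 / 1.733 = 58.846 → 58.85 cm.

S 49.62 cm; M 54.81 cm; XL 58.85 cm.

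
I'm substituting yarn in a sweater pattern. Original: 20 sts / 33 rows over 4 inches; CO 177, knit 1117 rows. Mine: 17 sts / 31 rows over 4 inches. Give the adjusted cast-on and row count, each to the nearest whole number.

Stitches: 177 × 17/20 = 150.45 → 150.
Rows: 1117 × 31/33 = 1049.30 → 1049.

Cast on 150 stitches; work 1049 rows.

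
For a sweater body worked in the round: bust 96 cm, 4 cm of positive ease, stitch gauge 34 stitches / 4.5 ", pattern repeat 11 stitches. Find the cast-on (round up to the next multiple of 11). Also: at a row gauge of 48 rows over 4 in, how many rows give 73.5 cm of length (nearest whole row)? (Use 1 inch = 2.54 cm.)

Cast on 308 stitches; work 347 rows.

Finished = 96 + 4 = 100 cm.
100 cm × 1/2.54 = 39.37 inches.
34/4.5 = 7.556 sts per in; 39.37 × 7.556 = 297.46 sts.
Next multiple of 11 → 308.
73.5 cm = 28.94 inches; × 12 = 347.24 → 347 rows.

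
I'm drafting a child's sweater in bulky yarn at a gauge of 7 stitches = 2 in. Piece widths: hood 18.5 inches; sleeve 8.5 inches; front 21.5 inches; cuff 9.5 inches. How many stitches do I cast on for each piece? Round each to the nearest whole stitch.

Rate = 7/2 = 3.5 sts per in.
hood: 18.5 × 3.5 = 64.75 → 65.
sleeve: 8.5 × 3.5 = 29.75 → 30.
front: 21.5 × 3.5 = 75.25 → 75.
cuff: 9.5 × 3.5 = 33.25 → 33.

hood 65; sleeve 30; front 75; cuff 33.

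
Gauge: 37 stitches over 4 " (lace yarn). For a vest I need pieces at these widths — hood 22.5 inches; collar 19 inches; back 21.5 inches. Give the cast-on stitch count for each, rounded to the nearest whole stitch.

hood 208; collar 176; back 199.

Rate = 37/4 = 9.25 sts per in.
hood: 22.5 × 9.25 = 208.12 → 208.
collar: 19 × 9.25 = 175.75 → 176.
back: 21.5 × 9.25 = 198.88 → 199.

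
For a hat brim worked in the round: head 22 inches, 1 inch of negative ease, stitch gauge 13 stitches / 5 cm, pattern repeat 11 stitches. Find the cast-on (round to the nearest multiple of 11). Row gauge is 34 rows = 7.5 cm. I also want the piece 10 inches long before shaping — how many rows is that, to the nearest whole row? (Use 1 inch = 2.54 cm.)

Cast on 143 stitches; work 115 rows.

Finished = 22 − 1 = 21 inches.
21 inches × 2.54 = 53.34 cm.
13/5 = 2.6 sts per cm; 53.34 × 2.6 = 138.68 sts.
Nearest multiple of 11 → 143.
10 inches = 25.40 cm; × 4.533 = 115.15 → 115 rows.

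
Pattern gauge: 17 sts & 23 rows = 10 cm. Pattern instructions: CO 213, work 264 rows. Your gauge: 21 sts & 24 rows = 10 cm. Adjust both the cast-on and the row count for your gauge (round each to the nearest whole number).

Cast on 263 stitches; work 275 rows.

Stitches: 213 × 21/17 = 263.12 → 263.
Rows: 264 × 24/23 = 275.48 → 275.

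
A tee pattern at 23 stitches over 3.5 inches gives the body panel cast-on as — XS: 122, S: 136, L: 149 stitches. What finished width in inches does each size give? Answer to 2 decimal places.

23/3.5 = 6.571 sts per in.
XS: 122 / 6.571 = 18.565 → 18.57 in.
S: 136 / 6.571 = 20.696 → 20.70 in.
L: 149 / 6.571 = 22.674 → 22.67 in.

XS 18.57 inches; S 20.70 inches; L 22.67 inches.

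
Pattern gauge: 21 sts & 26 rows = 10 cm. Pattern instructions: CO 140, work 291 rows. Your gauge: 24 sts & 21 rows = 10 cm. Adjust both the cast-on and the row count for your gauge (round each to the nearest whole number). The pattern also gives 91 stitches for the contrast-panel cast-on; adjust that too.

Stitches: 140 × 24/21 = 160.00 → 160.
Rows: 291 × 21/26 = 235.04 → 235.
contrast-panel cast-on: 91 × 24/21 = 104.00 → 104.

Cast on 160 stitches; work 235 rows; contrast-panel cast-on 104 stitches.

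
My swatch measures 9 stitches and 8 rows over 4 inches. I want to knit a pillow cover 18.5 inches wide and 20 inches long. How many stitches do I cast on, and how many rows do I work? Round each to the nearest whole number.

Cast on 42 stitches and work 40 rows.

Stitch gauge = 9/4 = 2.25 sts/in; 18.5 × 2.25 = 41.62 → 42 sts.
Row gauge = 8/4 = 2 rows/in; 20 × 2 = 40.00 → 40 rows.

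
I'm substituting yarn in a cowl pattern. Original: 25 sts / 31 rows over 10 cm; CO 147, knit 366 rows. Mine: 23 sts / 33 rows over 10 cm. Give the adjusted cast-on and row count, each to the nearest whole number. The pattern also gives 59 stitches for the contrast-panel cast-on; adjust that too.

Stitches: 147 × 23/25 = 135.24 → 135.
Rows: 366 × 33/31 = 389.61 → 390.
contrast-panel cast-on: 59 × 23/25 = 54.28 → 54.

Cast on 135 stitches; work 390 rows; contrast-panel cast-on 54 stitches.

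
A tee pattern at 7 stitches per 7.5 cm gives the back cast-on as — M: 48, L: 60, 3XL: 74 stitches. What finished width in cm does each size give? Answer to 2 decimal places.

7/7.5 = 0.933 sts per cm.
M: 48 / 0.933 = 51.429 → 51.43 cm.
L: 60 / 0.933 = 64.286 → 64.29 cm.
3XL: 74 / 0.933 = 79.286 → 79.29 cm.

M 51.43 cm; L 64.29 cm; 3XL 79.29 cm.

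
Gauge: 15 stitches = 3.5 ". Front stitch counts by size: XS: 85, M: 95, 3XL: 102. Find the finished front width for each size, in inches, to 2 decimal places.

XS 19.83 inches; M 22.17 inches; 3XL 23.80 inches.

15/3.5 = 4.286 sts per in.
XS: 85 / 4.286 = 19.833 → 19.83 in.
M: 95 / 4.286 = 22.167 → 22.17 in.
3XL: 102 / 4.286 = 23.800 → 23.80 in.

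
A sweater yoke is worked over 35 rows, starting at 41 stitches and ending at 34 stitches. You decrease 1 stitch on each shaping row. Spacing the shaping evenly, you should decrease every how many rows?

Stitches to remove: |34 − 41| = 7.
Shaping rows needed: 7 / 1 = 7.
35 rows / 7 = every 5 rows.

Decrease every 5th row.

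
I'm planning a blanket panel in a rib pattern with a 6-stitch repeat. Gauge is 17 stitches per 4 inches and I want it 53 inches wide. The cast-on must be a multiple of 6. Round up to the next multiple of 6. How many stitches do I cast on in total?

17 / 4 = 4.25 sts per inch.
53 × 4.25 = 225.25 sts.
Next multiple of 6: 228.

228 stitches.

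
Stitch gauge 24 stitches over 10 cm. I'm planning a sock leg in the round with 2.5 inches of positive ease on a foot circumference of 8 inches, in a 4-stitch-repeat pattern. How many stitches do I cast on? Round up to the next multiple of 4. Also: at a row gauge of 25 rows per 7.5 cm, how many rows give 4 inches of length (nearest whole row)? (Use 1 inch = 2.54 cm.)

Cast on 68 stitches; work 34 rows.

Finished = 8 + 2.5 = 10.5 inches.
10.5 inches × 2.54 = 26.67 cm.
24/10 = 2.4 sts per cm; 26.67 × 2.4 = 64.01 sts.
Next multiple of 4 → 68.
4 inches = 10.16 cm; × 3.333 = 33.87 → 34 rows.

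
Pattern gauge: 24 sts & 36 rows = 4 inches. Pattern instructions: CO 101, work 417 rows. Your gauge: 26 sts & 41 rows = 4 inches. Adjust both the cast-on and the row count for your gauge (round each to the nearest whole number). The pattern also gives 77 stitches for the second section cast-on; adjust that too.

Cast on 109 stitches; work 475 rows; second section cast-on 83 stitches.

Stitches: 101 × 26/24 = 109.42 → 109.
Rows: 417 × 41/36 = 474.92 → 475.
second section cast-on: 77 × 26/24 = 83.42 → 83.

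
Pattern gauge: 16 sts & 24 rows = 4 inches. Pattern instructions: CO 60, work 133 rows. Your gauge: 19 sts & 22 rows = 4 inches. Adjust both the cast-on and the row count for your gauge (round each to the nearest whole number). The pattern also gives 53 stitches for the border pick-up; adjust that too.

Stitches: 60 × 19/16 = 71.25 → 71.
Rows: 133 × 22/24 = 121.92 → 122.
border pick-up: 53 × 19/16 = 62.94 → 63.

Cast on 71 stitches; work 122 rows; border pick-up 63 stitches.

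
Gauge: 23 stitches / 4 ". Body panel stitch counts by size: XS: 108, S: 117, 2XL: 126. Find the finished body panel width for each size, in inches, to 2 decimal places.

23/4 = 5.75 sts per in.
XS: 108 / 5.75 = 18.783 → 18.78 in.
S: 117 / 5.75 = 20.348 → 20.35 in.
2XL: 126 / 5.75 = 21.913 → 21.91 in.

XS 18.78 inches; S 20.35 inches; 2XL 21.91 inches.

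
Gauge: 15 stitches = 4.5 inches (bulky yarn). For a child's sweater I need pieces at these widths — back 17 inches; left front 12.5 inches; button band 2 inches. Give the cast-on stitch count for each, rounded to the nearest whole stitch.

back 57; left front 42; button band 7.

Rate = 15/4.5 = 3.333 sts per in.
back: 17 × 3.333 = 56.67 → 57.
left front: 12.5 × 3.333 = 41.67 → 42.
button band: 2 × 3.333 = 6.67 → 7.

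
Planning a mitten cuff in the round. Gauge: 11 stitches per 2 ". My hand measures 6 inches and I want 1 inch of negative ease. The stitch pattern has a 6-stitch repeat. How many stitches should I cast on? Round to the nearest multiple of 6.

Finished = 6 − 1 = 5 inches.
11 / 2 = 5.5 sts/in.
5 × 5.5 = 27.50 sts.
Nearest multiple of 6: 30.

CO 30 sts.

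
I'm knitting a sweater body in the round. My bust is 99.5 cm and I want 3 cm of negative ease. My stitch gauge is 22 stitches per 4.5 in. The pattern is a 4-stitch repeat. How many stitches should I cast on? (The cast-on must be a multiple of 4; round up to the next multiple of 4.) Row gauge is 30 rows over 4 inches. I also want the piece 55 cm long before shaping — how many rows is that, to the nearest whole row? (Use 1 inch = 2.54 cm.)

Finished = 99.5 − 3 = 96.5 cm.
96.5 cm × 1/2.54 = 37.99 inches.
22/4.5 = 4.889 sts per in; 37.99 × 4.889 = 185.74 sts.
Next multiple of 4 → 188.
55 cm = 21.65 inches; × 7.5 = 162.40 → 162 rows.

Cast on 188 stitches; work 162 rows.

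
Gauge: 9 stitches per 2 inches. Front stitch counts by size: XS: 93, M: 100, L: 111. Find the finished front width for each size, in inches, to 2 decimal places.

XS 20.67 inches; M 22.22 inches; L 24.67 inches.

9/2 = 4.5 sts per in.
XS: 93 / 4.5 = 20.667 → 20.67 in.
M: 100 / 4.5 = 22.222 → 22.22 in.
L: 111 / 4.5 = 24.667 → 24.67 in.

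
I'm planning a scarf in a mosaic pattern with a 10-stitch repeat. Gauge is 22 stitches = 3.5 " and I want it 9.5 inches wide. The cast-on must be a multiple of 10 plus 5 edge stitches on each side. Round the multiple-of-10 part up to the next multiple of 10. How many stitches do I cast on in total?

22 / 3.5 = 6.286 sts per inch.
9.5 × 6.286 = 59.71 sts.
Less 10 edge sts → 49.71 for the repeat.
Next multiple of 10: 50.
Add back 10 edge sts → 60.

CO 60 sts.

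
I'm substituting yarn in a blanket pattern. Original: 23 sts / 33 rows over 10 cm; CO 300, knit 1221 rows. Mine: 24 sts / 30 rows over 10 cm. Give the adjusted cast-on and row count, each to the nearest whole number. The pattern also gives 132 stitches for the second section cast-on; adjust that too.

Cast on 313 stitches; work 1110 rows; second section cast-on 138 stitches.

Stitches: 300 × 24/23 = 313.04 → 313.
Rows: 1221 × 30/33 = 1110.00 → 1110.
second section cast-on: 132 × 24/23 = 137.74 → 138.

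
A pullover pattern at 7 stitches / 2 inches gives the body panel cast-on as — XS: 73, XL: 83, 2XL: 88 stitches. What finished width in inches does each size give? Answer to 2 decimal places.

XS 20.86 inches; XL 23.71 inches; 2XL 25.14 inches.

7/2 = 3.5 sts per in.
XS: 73 / 3.5 = 20.857 → 20.86 in.
XL: 83 / 3.5 = 23.714 → 23.71 in.
2XL: 88 / 3.5 = 25.143 → 25.14 in.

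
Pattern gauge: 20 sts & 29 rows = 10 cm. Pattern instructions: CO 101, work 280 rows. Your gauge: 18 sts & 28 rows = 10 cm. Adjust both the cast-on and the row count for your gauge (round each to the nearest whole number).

Cast on 91 stitches; work 270 rows.

Stitches: 101 × 18/20 = 90.90 → 91.
Rows: 280 × 28/29 = 270.34 → 270.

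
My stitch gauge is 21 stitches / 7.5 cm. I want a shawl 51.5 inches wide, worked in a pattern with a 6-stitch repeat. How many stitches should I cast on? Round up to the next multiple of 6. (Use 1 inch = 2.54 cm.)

CO 372 sts.

51.5 in = 51.5 × 2.54 = 130.81 cm.
21 / 7.5 = 2.8 sts/cm.
130.81 × 2.8 = 366.27 sts.
→ 372.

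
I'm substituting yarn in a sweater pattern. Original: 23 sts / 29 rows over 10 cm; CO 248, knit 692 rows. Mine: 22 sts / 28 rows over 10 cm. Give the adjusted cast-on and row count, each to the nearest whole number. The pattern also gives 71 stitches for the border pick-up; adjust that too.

Cast on 237 stitches; work 668 rows; border pick-up 68 stitches.

Stitches: 248 × 22/23 = 237.22 → 237.
Rows: 692 × 28/29 = 668.14 → 668.
border pick-up: 71 × 22/23 = 67.91 → 68.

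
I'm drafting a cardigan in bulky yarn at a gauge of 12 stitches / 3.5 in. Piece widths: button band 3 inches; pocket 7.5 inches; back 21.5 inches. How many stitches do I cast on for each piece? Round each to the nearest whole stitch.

Rate = 12/3.5 = 3.429 sts per in.
button band: 3 × 3.429 = 10.29 → 10.
pocket: 7.5 × 3.429 = 25.71 → 26.
back: 21.5 × 3.429 = 73.71 → 74.

button band 10; pocket 26; back 74.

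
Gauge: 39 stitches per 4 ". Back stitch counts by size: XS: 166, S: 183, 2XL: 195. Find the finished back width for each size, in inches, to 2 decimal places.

XS 17.03 inches; S 18.77 inches; 2XL 20.00 inches.

39/4 = 9.75 sts per in.
XS: 166 / 9.75 = 17.026 → 17.03 in.
S: 183 / 9.75 = 18.769 → 18.77 in.
2XL: 195 / 9.75 = 20.000 → 20.00 in.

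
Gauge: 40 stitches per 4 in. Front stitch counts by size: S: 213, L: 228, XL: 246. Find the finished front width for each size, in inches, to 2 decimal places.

S 21.30 inches; L 22.80 inches; XL 24.60 inches.

40/4 = 10 sts per in.
S: 213 / 10 = 21.300 → 21.30 in.
L: 228 / 10 = 22.800 → 22.80 in.
XL: 246 / 10 = 24.600 → 24.60 in.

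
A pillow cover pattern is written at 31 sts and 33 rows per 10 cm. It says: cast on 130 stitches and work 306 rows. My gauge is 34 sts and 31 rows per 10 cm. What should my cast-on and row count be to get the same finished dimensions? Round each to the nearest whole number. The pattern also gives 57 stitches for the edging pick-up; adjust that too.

Cast on 143 stitches; work 287 rows; edging pick-up 63 stitches.

Stitches: 130 × 34/31 = 142.58 → 143.
Rows: 306 × 31/33 = 287.45 → 287.
edging pick-up: 57 × 34/31 = 62.52 → 63.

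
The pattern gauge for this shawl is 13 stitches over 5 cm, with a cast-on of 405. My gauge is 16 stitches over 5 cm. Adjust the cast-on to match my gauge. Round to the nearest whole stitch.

Scale factor = 16 / 13 = 1.231.
405 × 16 / 13 = 498.46 sts.
→ 498 sts.

Cast on 498 stitches.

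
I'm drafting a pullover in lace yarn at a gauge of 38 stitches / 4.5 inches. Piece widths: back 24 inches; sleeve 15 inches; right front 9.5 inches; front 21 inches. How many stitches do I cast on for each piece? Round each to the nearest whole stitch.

Rate = 38/4.5 = 8.444 sts per in.
back: 24 × 8.444 = 202.67 → 203.
sleeve: 15 × 8.444 = 126.67 → 127.
right front: 9.5 × 8.444 = 80.22 → 80.
front: 21 × 8.444 = 177.33 → 177.

back 203; sleeve 127; right front 80; front 177.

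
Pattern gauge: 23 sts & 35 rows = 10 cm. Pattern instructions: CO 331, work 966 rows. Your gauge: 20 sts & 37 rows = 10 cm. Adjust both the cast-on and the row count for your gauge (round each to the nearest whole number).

Cast on 288 stitches; work 1021 rows.

Stitches: 331 × 20/23 = 287.83 → 288.
Rows: 966 × 37/35 = 1021.20 → 1021.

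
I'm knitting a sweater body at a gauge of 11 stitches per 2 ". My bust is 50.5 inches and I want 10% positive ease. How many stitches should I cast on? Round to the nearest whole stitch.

Finished = 50.5 × 1.10 = 55.55 in.
11 / 2 = 5.5 sts per inch.
55.55 × 5.5 = 305.52 sts.
→ 306 sts.

306 stitches.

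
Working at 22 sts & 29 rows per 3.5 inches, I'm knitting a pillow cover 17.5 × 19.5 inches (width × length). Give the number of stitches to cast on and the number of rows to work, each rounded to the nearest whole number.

Cast on 110 stitches and work 162 rows.

Stitch gauge = 22/3.5 = 6.286 sts/in; 17.5 × 6.286 = 110.00 → 110 sts.
Row gauge = 29/3.5 = 8.286 rows/in; 19.5 × 8.286 = 161.57 → 162 rows.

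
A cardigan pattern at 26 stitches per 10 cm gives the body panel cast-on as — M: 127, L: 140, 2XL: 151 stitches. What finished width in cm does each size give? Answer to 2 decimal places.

M 48.85 cm; L 53.85 cm; 2XL 58.08 cm.

26/10 = 2.6 sts per cm.
M: 127 / 2.6 = 48.846 → 48.85 cm.
L: 140 / 2.6 = 53.846 → 53.85 cm.
2XL: 151 / 2.6 = 58.077 → 58.08 cm.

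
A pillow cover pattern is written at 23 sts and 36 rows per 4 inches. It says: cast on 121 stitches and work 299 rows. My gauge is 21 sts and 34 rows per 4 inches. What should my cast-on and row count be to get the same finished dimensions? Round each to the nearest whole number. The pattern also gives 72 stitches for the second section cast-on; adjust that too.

Cast on 110 stitches; work 282 rows; second section cast-on 66 stitches.

Stitches: 121 × 21/23 = 110.48 → 110.
Rows: 299 × 34/36 = 282.39 → 282.
second section cast-on: 72 × 21/23 = 65.74 → 66.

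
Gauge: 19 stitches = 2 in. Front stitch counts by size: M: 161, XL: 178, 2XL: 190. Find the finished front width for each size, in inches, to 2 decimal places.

M 16.95 inches; XL 18.74 inches; 2XL 20.00 inches.

19/2 = 9.5 sts per in.
M: 161 / 9.5 = 16.947 → 16.95 in.
XL: 178 / 9.5 = 18.737 → 18.74 in.
2XL: 190 / 9.5 = 20.000 → 20.00 in.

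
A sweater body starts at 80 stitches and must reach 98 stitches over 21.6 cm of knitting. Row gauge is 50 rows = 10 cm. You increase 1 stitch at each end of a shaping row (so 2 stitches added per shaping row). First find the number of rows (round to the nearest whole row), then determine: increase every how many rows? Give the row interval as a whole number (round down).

Rows = 21.6 × 5 = 108.0 → 108 rows.
Stitches to add: 18 → 9 shaping rows (at 2 st each).
108 / 9 = 12.00 → every 12 rows.

Increase every 12th row.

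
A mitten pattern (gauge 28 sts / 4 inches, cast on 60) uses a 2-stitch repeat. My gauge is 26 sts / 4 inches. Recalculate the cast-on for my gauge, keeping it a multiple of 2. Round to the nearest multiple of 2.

CO 56 sts.

60 × 26 / 28 = 55.71.
Nearest multiple of 2: 56.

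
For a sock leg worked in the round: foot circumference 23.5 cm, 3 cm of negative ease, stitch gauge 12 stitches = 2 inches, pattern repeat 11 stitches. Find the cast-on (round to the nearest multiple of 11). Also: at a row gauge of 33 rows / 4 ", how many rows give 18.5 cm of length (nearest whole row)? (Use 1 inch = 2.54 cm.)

Cast on 44 stitches; work 60 rows.

Finished = 23.5 − 3 = 20.5 cm.
20.5 cm × 1/2.54 = 8.07 inches.
12/2 = 6 sts per in; 8.07 × 6 = 48.43 sts.
Nearest multiple of 11 → 44.
18.5 cm = 7.28 inches; × 8.25 = 60.09 → 60 rows.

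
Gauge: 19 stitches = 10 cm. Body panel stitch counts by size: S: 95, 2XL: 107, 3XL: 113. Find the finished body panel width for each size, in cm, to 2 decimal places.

S 50.00 cm; 2XL 56.32 cm; 3XL 59.47 cm.

19/10 = 1.9 sts per cm.
S: 95 / 1.9 = 50.000 → 50.00 cm.
2XL: 107 / 1.9 = 56.316 → 56.32 cm.
3XL: 113 / 1.9 = 59.474 → 59.47 cm.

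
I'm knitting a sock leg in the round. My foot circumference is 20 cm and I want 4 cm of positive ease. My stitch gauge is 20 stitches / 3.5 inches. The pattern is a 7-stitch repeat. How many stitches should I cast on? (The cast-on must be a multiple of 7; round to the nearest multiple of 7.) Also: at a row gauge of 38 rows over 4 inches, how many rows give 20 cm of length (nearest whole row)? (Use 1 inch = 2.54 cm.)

Cast on 56 stitches; work 75 rows.

Finished = 20 + 4 = 24 cm.
24 cm × 1/2.54 = 9.45 inches.
20/3.5 = 5.714 sts per in; 9.45 × 5.714 = 53.99 sts.
Nearest multiple of 7 → 56.
20 cm = 7.87 inches; × 9.5 = 74.80 → 75 rows.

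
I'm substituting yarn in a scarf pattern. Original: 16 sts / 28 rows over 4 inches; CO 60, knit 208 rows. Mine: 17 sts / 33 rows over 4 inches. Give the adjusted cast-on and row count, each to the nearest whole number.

Cast on 64 stitches; work 245 rows.

Stitches: 60 × 17/16 = 63.75 → 64.
Rows: 208 × 33/28 = 245.14 → 245.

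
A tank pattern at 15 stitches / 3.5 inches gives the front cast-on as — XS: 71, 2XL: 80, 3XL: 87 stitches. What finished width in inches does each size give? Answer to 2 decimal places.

XS 16.57 inches; 2XL 18.67 inches; 3XL 20.30 inches.

15/3.5 = 4.286 sts per in.
XS: 71 / 4.286 = 16.567 → 16.57 in.
2XL: 80 / 4.286 = 18.667 → 18.67 in.
3XL: 87 / 4.286 = 20.300 → 20.30 in.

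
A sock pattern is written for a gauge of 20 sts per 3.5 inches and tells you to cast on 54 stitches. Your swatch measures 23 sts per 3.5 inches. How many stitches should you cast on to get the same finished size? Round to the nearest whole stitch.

62 stitches.

Scale factor = 23 / 20 = 1.150.
54 × 23 / 20 = 62.10 sts.
→ 62 sts.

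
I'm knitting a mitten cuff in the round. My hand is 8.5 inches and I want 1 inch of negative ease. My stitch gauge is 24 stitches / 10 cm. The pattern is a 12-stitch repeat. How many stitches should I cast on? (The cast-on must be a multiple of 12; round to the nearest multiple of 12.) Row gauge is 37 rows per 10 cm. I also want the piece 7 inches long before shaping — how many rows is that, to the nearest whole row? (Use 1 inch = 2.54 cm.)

Cast on 48 stitches; work 66 rows.

Finished = 8.5 − 1 = 7.5 inches.
7.5 inches × 2.54 = 19.05 cm.
24/10 = 2.4 sts per cm; 19.05 × 2.4 = 45.72 sts.
Nearest multiple of 12 → 48.
7 inches = 17.78 cm; × 3.7 = 65.79 → 66 rows.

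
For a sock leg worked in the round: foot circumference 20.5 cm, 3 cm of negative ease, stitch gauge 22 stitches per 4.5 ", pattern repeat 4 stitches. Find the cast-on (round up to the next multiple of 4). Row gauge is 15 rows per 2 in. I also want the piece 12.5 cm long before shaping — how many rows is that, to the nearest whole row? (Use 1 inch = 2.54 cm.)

Cast on 36 stitches; work 37 rows.

Finished = 20.5 − 3 = 17.5 cm.
17.5 cm × 1/2.54 = 6.89 inches.
22/4.5 = 4.889 sts per in; 6.89 × 4.889 = 33.68 sts.
Next multiple of 4 → 36.
12.5 cm = 4.92 inches; × 7.5 = 36.91 → 37 rows.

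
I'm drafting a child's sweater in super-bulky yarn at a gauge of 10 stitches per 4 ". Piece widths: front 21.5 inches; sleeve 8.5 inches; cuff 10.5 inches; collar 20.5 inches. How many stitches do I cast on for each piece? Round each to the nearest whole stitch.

front 54; sleeve 21; cuff 26; collar 51.

Rate = 10/4 = 2.5 sts per in.
front: 21.5 × 2.5 = 53.75 → 54.
sleeve: 8.5 × 2.5 = 21.25 → 21.
cuff: 10.5 × 2.5 = 26.25 → 26.
collar: 20.5 × 2.5 = 51.25 → 51.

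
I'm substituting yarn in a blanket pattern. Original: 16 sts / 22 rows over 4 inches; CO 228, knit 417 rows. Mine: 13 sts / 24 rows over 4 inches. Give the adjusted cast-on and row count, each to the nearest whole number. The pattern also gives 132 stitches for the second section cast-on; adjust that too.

Stitches: 228 × 13/16 = 185.25 → 185.
Rows: 417 × 24/22 = 454.91 → 455.
second section cast-on: 132 × 13/16 = 107.25 → 107.

Cast on 185 stitches; work 455 rows; second section cast-on 107 stitches.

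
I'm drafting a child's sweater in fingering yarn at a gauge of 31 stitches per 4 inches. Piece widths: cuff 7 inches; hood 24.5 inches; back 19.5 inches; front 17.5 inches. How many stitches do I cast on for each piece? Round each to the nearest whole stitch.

Rate = 31/4 = 7.75 sts per in.
cuff: 7 × 7.75 = 54.25 → 54.
hood: 24.5 × 7.75 = 189.88 → 190.
back: 19.5 × 7.75 = 151.12 → 151.
front: 17.5 × 7.75 = 135.62 → 136.

cuff 54; hood 190; back 151; front 136.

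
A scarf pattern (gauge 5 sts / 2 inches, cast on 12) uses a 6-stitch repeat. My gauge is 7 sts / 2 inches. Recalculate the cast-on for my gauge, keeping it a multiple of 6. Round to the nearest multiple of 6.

18 stitches.

12 × 7 / 5 = 16.80.
Nearest multiple of 6: 18.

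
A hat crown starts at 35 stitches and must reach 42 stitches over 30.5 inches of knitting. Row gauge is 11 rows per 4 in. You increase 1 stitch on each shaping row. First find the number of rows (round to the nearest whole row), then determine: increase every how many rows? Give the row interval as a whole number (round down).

Increase every 12th row.

Rows = 30.5 × 2.75 = 83.9 → 84 rows.
Stitches to add: 7 → 7 shaping rows (at 1 st each).
84 / 7 = 12.00 → every 12 rows.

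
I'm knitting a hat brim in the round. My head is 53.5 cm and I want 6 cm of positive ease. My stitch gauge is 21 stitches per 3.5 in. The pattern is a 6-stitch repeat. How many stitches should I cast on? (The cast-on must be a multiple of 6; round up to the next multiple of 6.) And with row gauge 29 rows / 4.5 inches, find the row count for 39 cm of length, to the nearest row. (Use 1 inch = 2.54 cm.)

Cast on 144 stitches; work 99 rows.

Finished = 53.5 + 6 = 59.5 cm.
59.5 cm × 1/2.54 = 23.43 inches.
21/3.5 = 6 sts per in; 23.43 × 6 = 140.55 sts.
Next multiple of 6 → 144.
39 cm = 15.35 inches; × 6.444 = 98.95 → 99 rows.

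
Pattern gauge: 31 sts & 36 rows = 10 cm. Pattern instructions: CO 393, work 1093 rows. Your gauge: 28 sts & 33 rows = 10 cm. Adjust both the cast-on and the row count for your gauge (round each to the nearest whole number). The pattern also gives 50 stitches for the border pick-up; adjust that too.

Cast on 355 stitches; work 1002 rows; border pick-up 45 stitches.

Stitches: 393 × 28/31 = 354.97 → 355.
Rows: 1093 × 33/36 = 1001.92 → 1002.
border pick-up: 50 × 28/31 = 45.16 → 45.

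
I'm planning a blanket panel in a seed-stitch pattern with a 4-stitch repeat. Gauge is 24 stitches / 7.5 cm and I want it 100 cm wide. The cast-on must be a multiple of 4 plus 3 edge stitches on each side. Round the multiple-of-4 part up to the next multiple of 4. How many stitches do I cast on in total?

24 / 7.5 = 3.2 sts per cm.
100 × 3.2 = 320.00 sts.
Less 6 edge sts → 314.00 for the repeat.
Next multiple of 4: 316.
Add back 6 edge sts → 322.

322 stitches.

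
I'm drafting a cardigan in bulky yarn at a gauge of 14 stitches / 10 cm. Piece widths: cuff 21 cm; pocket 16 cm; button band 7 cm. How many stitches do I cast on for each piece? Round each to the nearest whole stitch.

cuff 29; pocket 22; button band 10.

Rate = 14/10 = 1.4 sts per cm.
cuff: 21 × 1.4 = 29.40 → 29.
pocket: 16 × 1.4 = 22.40 → 22.
button band: 7 × 1.4 = 9.80 → 10.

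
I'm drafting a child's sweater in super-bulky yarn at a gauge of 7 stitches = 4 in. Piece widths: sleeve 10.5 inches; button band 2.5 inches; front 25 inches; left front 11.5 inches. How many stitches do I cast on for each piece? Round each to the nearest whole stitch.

sleeve 18; button band 4; front 44; left front 20.

Rate = 7/4 = 1.75 sts per in.
sleeve: 10.5 × 1.75 = 18.38 → 18.
button band: 2.5 × 1.75 = 4.38 → 4.
front: 25 × 1.75 = 43.75 → 44.
left front: 11.5 × 1.75 = 20.12 → 20.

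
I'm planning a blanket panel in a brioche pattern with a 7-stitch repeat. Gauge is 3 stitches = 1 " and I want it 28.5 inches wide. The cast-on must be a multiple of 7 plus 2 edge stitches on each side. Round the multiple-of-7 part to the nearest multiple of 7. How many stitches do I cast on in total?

CO 88 sts.

3 / 1 = 3 sts per inch.
28.5 × 3 = 85.50 sts.
Less 4 edge sts → 81.50 for the repeat.
Nearest multiple of 7: 84.
Add back 4 edge sts → 88.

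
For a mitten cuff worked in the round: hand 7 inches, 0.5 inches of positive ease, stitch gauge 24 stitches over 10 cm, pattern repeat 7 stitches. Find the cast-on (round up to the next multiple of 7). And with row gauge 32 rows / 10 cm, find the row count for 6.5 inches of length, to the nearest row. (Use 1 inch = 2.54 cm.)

Finished = 7 + 0.5 = 7.5 inches.
7.5 inches × 2.54 = 19.05 cm.
24/10 = 2.4 sts per cm; 19.05 × 2.4 = 45.72 sts.
Next multiple of 7 → 49.
6.5 inches = 16.51 cm; × 3.2 = 52.83 → 53 rows.

Cast on 49 stitches; work 53 rows.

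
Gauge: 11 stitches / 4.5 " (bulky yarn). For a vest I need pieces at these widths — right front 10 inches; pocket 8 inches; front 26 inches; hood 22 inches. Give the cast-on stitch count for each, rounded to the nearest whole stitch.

Rate = 11/4.5 = 2.444 sts per in.
right front: 10 × 2.444 = 24.44 → 24.
pocket: 8 × 2.444 = 19.56 → 20.
front: 26 × 2.444 = 63.56 → 64.
hood: 22 × 2.444 = 53.78 → 54.

right front 24; pocket 20; front 64; hood 54.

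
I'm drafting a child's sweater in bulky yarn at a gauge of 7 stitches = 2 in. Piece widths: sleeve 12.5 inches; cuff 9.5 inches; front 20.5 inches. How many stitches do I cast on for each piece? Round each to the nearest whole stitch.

sleeve 44; cuff 33; front 72.

Rate = 7/2 = 3.5 sts per in.
sleeve: 12.5 × 3.5 = 43.75 → 44.
cuff: 9.5 × 3.5 = 33.25 → 33.
front: 20.5 × 3.5 = 71.75 → 72.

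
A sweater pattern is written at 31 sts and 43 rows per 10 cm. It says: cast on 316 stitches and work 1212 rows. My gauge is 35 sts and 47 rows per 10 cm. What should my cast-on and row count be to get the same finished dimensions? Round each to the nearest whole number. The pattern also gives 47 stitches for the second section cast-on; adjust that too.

Cast on 357 stitches; work 1325 rows; second section cast-on 53 stitches.

Stitches: 316 × 35/31 = 356.77 → 357.
Rows: 1212 × 47/43 = 1324.74 → 1325.
second section cast-on: 47 × 35/31 = 53.06 → 53.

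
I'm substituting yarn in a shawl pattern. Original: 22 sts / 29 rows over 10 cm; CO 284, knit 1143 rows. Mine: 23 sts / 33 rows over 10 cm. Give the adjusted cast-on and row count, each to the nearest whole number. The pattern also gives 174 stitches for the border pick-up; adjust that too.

Stitches: 284 × 23/22 = 296.91 → 297.
Rows: 1143 × 33/29 = 1300.66 → 1301.
border pick-up: 174 × 23/22 = 181.91 → 182.

Cast on 297 stitches; work 1301 rows; border pick-up 182 stitches.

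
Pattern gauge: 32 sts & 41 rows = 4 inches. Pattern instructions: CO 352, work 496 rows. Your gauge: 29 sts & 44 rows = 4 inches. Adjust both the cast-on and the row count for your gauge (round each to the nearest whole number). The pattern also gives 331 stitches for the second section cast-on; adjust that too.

Cast on 319 stitches; work 532 rows; second section cast-on 300 stitches.

Stitches: 352 × 29/32 = 319.00 → 319.
Rows: 496 × 44/41 = 532.29 → 532.
second section cast-on: 331 × 29/32 = 299.97 → 300.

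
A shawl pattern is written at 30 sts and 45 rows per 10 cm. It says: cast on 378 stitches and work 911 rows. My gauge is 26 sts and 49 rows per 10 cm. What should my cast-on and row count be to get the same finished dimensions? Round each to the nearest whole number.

Stitches: 378 × 26/30 = 327.60 → 328.
Rows: 911 × 49/45 = 991.98 → 992.

Cast on 328 stitches; work 992 rows.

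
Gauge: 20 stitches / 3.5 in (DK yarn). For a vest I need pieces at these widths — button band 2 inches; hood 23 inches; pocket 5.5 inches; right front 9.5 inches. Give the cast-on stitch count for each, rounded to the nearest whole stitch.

button band 11; hood 131; pocket 31; right front 54.

Rate = 20/3.5 = 5.714 sts per in.
button band: 2 × 5.714 = 11.43 → 11.
hood: 23 × 5.714 = 131.43 → 131.
pocket: 5.5 × 5.714 = 31.43 → 31.
right front: 9.5 × 5.714 = 54.29 → 54.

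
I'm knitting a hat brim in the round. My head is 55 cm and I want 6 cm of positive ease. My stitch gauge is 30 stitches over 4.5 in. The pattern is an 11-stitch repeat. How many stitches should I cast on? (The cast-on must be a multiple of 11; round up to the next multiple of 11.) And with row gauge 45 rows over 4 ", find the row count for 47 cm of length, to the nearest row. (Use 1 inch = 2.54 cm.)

Cast on 165 stitches; work 208 rows.

Finished = 55 + 6 = 61 cm.
61 cm × 1/2.54 = 24.02 inches.
30/4.5 = 6.667 sts per in; 24.02 × 6.667 = 160.10 sts.
Next multiple of 11 → 165.
47 cm = 18.50 inches; × 11.25 = 208.17 → 208 rows.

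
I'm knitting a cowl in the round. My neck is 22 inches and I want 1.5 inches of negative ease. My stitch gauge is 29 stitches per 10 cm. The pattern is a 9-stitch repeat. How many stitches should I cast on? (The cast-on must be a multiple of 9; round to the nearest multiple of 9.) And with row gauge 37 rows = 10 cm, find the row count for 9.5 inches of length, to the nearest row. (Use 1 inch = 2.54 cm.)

Cast on 153 stitches; work 89 rows.

Finished = 22 − 1.5 = 20.5 inches.
20.5 inches × 2.54 = 52.07 cm.
29/10 = 2.9 sts per cm; 52.07 × 2.9 = 151.00 sts.
Nearest multiple of 9 → 153.
9.5 inches = 24.13 cm; × 3.7 = 89.28 → 89 rows.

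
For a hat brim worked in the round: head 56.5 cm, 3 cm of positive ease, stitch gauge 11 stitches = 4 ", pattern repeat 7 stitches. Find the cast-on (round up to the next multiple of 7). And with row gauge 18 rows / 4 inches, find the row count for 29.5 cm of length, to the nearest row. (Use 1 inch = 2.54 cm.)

Cast on 70 stitches; work 52 rows.

Finished = 56.5 + 3 = 59.5 cm.
59.5 cm × 1/2.54 = 23.43 inches.
11/4 = 2.75 sts per in; 23.43 × 2.75 = 64.42 sts.
Next multiple of 7 → 70.
29.5 cm = 11.61 inches; × 4.5 = 52.26 → 52 rows.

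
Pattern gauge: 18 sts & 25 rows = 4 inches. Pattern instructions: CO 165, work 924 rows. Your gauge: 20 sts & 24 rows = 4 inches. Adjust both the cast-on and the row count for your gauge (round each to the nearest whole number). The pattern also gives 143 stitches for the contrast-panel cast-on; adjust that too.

Stitches: 165 × 20/18 = 183.33 → 183.
Rows: 924 × 24/25 = 887.04 → 887.
contrast-panel cast-on: 143 × 20/18 = 158.89 → 159.

Cast on 183 stitches; work 887 rows; contrast-panel cast-on 159 stitches.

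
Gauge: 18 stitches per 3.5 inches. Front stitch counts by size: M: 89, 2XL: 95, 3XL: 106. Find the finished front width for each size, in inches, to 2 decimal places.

18/3.5 = 5.143 sts per in.
M: 89 / 5.143 = 17.306 → 17.31 in.
2XL: 95 / 5.143 = 18.472 → 18.47 in.
3XL: 106 / 5.143 = 20.611 → 20.61 in.

M 17.31 inches; 2XL 18.47 inches; 3XL 20.61 inches.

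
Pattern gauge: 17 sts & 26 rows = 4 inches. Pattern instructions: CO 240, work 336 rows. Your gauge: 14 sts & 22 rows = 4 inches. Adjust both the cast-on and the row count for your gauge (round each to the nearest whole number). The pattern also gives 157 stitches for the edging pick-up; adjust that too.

Cast on 198 stitches; work 284 rows; edging pick-up 129 stitches.

Stitches: 240 × 14/17 = 197.65 → 198.
Rows: 336 × 22/26 = 284.31 → 284.
edging pick-up: 157 × 14/17 = 129.29 → 129.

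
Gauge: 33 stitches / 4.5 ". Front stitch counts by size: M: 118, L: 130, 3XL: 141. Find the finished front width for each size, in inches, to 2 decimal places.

33/4.5 = 7.333 sts per in.
M: 118 / 7.333 = 16.091 → 16.09 in.
L: 130 / 7.333 = 17.727 → 17.73 in.
3XL: 141 / 7.333 = 19.227 → 19.23 in.

M 16.09 inches; L 17.73 inches; 3XL 19.23 inches.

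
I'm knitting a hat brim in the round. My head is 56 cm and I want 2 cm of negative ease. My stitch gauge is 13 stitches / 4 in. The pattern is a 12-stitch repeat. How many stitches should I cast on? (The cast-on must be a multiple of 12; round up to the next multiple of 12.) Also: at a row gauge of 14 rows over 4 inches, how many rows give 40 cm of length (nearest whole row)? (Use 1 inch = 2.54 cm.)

Cast on 72 stitches; work 55 rows.

Finished = 56 − 2 = 54 cm.
54 cm × 1/2.54 = 21.26 inches.
13/4 = 3.25 sts per in; 21.26 × 3.25 = 69.09 sts.
Next multiple of 12 → 72.
40 cm = 15.75 inches; × 3.5 = 55.12 → 55 rows.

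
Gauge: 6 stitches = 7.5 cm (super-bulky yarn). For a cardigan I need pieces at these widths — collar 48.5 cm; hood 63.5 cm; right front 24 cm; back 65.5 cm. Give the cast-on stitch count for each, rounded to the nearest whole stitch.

collar 39; hood 51; right front 19; back 52.

Rate = 6/7.5 = 0.8 sts per cm.
collar: 48.5 × 0.8 = 38.80 → 39.
hood: 63.5 × 0.8 = 50.80 → 51.
right front: 24 × 0.8 = 19.20 → 19.
back: 65.5 × 0.8 = 52.40 → 52.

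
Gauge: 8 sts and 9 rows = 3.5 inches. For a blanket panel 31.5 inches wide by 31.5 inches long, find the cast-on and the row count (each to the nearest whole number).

Cast on 72 stitches and work 81 rows.

Stitch gauge = 8/3.5 = 2.286 sts/in; 31.5 × 2.286 = 72.00 → 72 sts.
Row gauge = 9/3.5 = 2.571 rows/in; 31.5 × 2.571 = 81.00 → 81 rows.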